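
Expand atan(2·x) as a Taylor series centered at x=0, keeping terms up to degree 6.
32·x^5/5 - 8·x^3/3 + 2·x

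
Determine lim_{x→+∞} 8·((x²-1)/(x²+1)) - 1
Evaluate the dominant behaviour as x → +∞; each term tends to a finite value or vanishes.
Limit = 7.

Final answer: 7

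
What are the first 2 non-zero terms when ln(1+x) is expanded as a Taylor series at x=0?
-x^2/2 + x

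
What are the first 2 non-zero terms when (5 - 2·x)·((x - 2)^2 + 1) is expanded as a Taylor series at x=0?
25 - 30·x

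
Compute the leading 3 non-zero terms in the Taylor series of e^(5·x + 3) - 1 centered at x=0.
25·x^2·e^(3)/2 + 5·x·e^(3) - 1 + e^(3)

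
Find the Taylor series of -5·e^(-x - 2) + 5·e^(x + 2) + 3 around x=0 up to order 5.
x^5·(e^(-2)/24 + e^(2)/24) + x^4·(-5·e^(-2)/24 + 5·e^(2)/24) + x^3·(5·e^(-2)/6 + 5·e^(2)/6) + x^2·(-5·e^(-2)/2 + 5·e^(2)/2) + x·(5·e^(-2) + 5·e^(2)) - 5·e^(-2) + 3 + 5·e^(2)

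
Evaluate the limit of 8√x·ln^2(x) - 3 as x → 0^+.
The product is a 0·∞ indeterminate form at x → 0⁺.
Rewrite the product as 8·ln^2(x) / x^(-1/2) and apply L'Hôpital, or use the standard hierarchy x^(-1/2) ≫ |ln x|^2 as x → 0⁺.
The indeterminate product → 0, so the limit = -3.

Final answer: -3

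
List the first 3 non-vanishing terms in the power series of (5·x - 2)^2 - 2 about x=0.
25·x^2 - 20·x + 2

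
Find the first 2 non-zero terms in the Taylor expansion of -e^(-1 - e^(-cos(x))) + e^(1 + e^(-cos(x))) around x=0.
x^2·(e^(-2 - e^(-1))/2 + e^(e^(-1))/2) - e^(-1 - e^(-1)) + e^(e^(-1) + 1)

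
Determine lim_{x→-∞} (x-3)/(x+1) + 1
Evaluate the dominant behaviour as x → -∞; each term tends to a finite value or vanishes.
Limit = 2.

Final answer: 2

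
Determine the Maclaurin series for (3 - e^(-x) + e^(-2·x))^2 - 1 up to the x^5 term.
-63·x^5/10 + 25·x^4/3 - 10·x^3 + 10·x^2 - 6·x + 8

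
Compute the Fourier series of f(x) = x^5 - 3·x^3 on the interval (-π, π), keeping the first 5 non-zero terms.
(-46·π^2 + 2·π^4 + 276)·sin(x) + (-π^4 - 12 + 8·π^2)·sin(2·x) + (-94·π^2/27 + 188/81 + 2·π^4/3)·sin(3·x) + (-π^4/2 - 51/64 + 17·π^2/8)·sin(4·x) + (-38·π^2/25 + 228/625 + 2·π^4/5)·sin(5·x)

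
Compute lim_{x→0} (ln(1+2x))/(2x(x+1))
Both numerator and denominator → 0 as x → 0; this is a 0/0 indeterminate form.
Expand each to leading order near x = 0: numerator ~ 2·x, denominator ~ 2·x.
The limit of the ratio is 1.

Final answer: 1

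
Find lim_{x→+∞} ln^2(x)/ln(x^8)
This is an ∞/∞ indeterminate form as x → +∞.
Write ln(x^8) = 8·ln(x), reducing the quotient to ln(x)/8 → ∞.
Limit = ∞.

Final answer: ∞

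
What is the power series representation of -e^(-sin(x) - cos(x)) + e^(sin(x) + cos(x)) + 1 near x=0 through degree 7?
x^7·(-e^(-1)/48 + e/720) + x^6·(17·e^(-1)/720 + 71·e/720) + x^5·(e^(-1)/60 + e/10) + x^4·(-5·e/24 - 5·e^(-1)/24) + x^3·(-e/2 + e^(-1)/2) - x^2·e^(-1) + x·(e^(-1) + e) - e^(-1) + 1 + e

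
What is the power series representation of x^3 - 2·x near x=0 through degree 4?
x^3 - 2·x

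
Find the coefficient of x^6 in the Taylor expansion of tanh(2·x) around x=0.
Expand to order 6: tanh(2·x) = 64·x^5/15 - 8·x^3/3 + 2·x + O(x^7).
The coefficient of x^6 is 0.

Final answer: 0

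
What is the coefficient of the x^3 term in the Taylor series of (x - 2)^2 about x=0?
Expand to order 3: (x - 2)^2 = x^2 - 4·x + 4 + O(x^4).
The coefficient of x^3 is 0.

Final answer: 0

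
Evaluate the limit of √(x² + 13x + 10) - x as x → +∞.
This is an ∞ − ∞ indeterminate form.
Multiply and divide by the conjugate √(x²+13x + 10) + x; the x² terms cancel, leaving (13x + 10)/(√(x²+13x + 10)+x) → 13/2.
Limit = 13/2.

Final answer: 13/2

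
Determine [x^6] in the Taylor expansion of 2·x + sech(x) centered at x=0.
Expand to order 6: 2·x + sech(x) = -61·x^6/720 + 5·x^4/24 - x^2/2 + 2·x + 1 + O(x^7).
The coefficient of x^6 is -61/720.

Final answer: -61/720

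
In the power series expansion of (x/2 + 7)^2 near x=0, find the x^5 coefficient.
Expand to order 5: (x/2 + 7)^2 = x^2/4 + 7·x + 49 + O(x^6).
The coefficient of x^5 is 0.

Final answer: 0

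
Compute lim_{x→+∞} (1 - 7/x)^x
As x → +∞: this is the defining limit (1 - 7/x)^x → e^(-7).
Limit = e^(-7).

Final answer: e^(-7)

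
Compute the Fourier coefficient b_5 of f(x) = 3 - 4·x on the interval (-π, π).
b_5 = (1/π) ∫_{-π}^{π} f(x)·sin(5x) dx.
Evaluate the integral (use parity and integration by parts as needed): b_5 = -8/5.

Final answer: -8/5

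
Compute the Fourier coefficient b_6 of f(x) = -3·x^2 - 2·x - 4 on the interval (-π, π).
b_6 = (1/π) ∫_{-π}^{π} f(x)·sin(6x) dx.
Evaluate the integral (use parity and integration by parts as needed): b_6 = 2/3.

Final answer: 2/3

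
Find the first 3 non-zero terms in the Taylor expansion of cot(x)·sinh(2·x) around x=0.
-2·x^4/9 + 2·x^2/3 + 2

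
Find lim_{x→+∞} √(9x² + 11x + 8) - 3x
As x → +∞: multiply by the conjugate to get (11x+8)/(√(9x²+11x+8)+3x); the denominator ~ 6x, so the limit is 11/6.
Limit = 11/6.

Final answer: 11/6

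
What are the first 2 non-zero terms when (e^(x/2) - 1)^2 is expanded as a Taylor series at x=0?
x^3/8 + x^2/4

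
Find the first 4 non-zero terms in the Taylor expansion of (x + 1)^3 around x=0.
x^3 + 3·x^2 + 3·x + 1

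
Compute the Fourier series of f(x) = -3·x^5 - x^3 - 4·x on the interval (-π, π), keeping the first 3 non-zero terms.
(-716 - 6·π^4 + 118·π^2)·sin(x) + (-14·π^2 + 25 + 3·π^4)·sin(2·x) + (-2·π^4 - 140/27 + 34·π^2/9)·sin(3·x)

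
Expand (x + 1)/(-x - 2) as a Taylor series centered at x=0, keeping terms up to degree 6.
x^6/128 - x^5/64 + x^4/32 - x^3/16 + x^2/8 - x/4 - 1/2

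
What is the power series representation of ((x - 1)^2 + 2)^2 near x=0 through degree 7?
x^4 - 4·x^3 + 10·x^2 - 12·x + 9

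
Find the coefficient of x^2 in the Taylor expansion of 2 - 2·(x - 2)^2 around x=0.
Expand to order 2: 2 - 2·(x - 2)^2 = -2·x^2 + 8·x - 6 + O(x^3).
The coefficient of x^2 is -2.

Final answer: -2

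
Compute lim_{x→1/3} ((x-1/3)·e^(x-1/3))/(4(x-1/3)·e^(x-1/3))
Both numerator and denominator → 0 as x → 1/3; this is a 0/0 indeterminate form.
Expand each to leading order near x = 1/3: numerator ~ (x - 1/3), denominator ~ 4·(x - 1/3).
The limit of the ratio is 1/4.

Final answer: 1/4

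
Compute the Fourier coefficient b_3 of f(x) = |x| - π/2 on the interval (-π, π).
b_3 = (1/π) ∫_{-π}^{π} f(x)·sin(3x) dx.
Evaluate the integral (use parity and integration by parts as needed): b_3 = 0.

Final answer: 0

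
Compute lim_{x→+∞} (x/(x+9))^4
As x → +∞: x/(x+9) = 1/(1 + 9/x) → 1, and the 4th power of a limit-1 base also → 1.
Limit = 1.

Final answer: 1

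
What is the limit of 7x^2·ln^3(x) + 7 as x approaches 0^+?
The product is a 0·∞ indeterminate form at x → 0⁺.
Rewrite the product as 7·ln^3(x) / x^(-2) and apply L'Hôpital, or use the standard hierarchy x^(-2) ≫ |ln x|^3 as x → 0⁺.
The indeterminate product → 0, so the limit = 7.

Final answer: 7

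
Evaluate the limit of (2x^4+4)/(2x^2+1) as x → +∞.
This is an ∞/∞ indeterminate form as x → +∞.
Divide numerator and denominator by x^4 and let the lower-order terms vanish; the numerator's degree 4 exceeds the denominator's degree 2, so the quotient diverges.
Limit = ∞.

Final answer: ∞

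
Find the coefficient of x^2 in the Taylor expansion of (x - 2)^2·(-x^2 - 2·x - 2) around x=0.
Expand to order 2: (x - 2)^2·(-x^2 - 2·x - 2) = 2·x^2 - 8 + O(x^3).
The coefficient of x^2 is 2.

Final answer: 2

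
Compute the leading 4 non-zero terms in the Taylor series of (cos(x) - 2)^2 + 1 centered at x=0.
-7·x^6/180 + x^4/6 + x^2 + 2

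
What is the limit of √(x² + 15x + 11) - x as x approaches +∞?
This is an ∞ − ∞ indeterminate form.
Multiply and divide by the conjugate √(x²+15x + 11) + x; the x² terms cancel, leaving (15x + 11)/(√(x²+15x + 11)+x) → 15/2.
Limit = 15/2.

Final answer: 15/2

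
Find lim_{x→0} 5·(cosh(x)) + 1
Direct substitution at x = 0 gives 6.

Final answer: 6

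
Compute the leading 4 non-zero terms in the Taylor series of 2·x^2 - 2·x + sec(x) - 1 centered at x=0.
61·x^6/720 + 5·x^4/24 + 5·x^2/2 - 2·x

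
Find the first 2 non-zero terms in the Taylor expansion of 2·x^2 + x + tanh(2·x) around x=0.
2·x^2 + 3·x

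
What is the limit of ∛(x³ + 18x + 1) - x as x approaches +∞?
This is an ∞ − ∞ indeterminate form.
Multiply by (A² + AB + B²)/(A² + AB + B²) where A = ∛(x³+18x + 1), B = x to use A³ − B³ = (A−B)(A²+AB+B²); the x³ terms cancel, leaving (18x + 1)/(A²+AB+B²) with denominator ~ 3x², so the limit is 0.
Limit = 0.

Final answer: 0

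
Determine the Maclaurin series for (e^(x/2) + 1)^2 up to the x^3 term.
5·x^3/24 + 3·x^2/4 + 2·x + 4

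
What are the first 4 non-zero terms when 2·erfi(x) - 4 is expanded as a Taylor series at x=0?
2·x^5/(5·√(π)) + 4·x^3/(3·√(π)) + 4·x/√(π) - 4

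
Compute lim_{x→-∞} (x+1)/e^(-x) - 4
The quotient is an ∞/∞ indeterminate form as x → -∞.
Compare growth rates of the dominant terms (exponentials ≫ polynomials ≫ logarithms), or apply L'Hôpital's rule; the quotient → 0.
Adding the constant: 0 - 4 = -4. Limit = -4.

Final answer: -4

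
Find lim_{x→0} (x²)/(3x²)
Both numerator and denominator → 0 as x → 0; this is a 0/0 indeterminate form.
Expand each to leading order near x = 0: numerator ~ x^2, denominator ~ 3·x^2.
The limit of the ratio is 1/3.

Final answer: 1/3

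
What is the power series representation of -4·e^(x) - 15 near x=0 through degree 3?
-2·x^3/3 - 2·x^2 - 4·x - 19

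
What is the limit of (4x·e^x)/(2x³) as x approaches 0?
Both numerator and denominator → 0 as x → 0; this is a 0/0 indeterminate form.
Expand each to leading order near x = 0: numerator ~ 4·x, denominator ~ 2·x^3.
The limit of the ratio is ∞.

Final answer: ∞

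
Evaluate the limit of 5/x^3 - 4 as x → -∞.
Evaluate the dominant behaviour as x → -∞; each term tends to a finite value or vanishes.
Limit = -4.

Final answer: -4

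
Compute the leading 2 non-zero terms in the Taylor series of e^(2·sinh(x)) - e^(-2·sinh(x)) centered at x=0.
10·x^3/3 + 4·x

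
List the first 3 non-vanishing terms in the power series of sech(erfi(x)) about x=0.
x^4·(-4/(3·π) + 10/(3·π^2)) - 2·x^2/π + 1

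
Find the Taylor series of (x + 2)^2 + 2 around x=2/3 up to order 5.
82/9 + 16·(x - 2/3)/3 + (x - 2/3)^2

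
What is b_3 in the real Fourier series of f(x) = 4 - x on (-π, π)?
b_3 = (1/π) ∫_{-π}^{π} f(x)·sin(3x) dx.
Evaluate the integral (use parity and integration by parts as needed): b_3 = -2/3.

Final answer: -2/3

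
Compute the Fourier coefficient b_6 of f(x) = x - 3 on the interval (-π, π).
b_6 = (1/π) ∫_{-π}^{π} f(x)·sin(6x) dx.
Evaluate the integral (use parity and integration by parts as needed): b_6 = -1/3.

Final answer: -1/3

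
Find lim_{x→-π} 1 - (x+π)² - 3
Direct substitution at x = -π gives -2.

Final answer: -2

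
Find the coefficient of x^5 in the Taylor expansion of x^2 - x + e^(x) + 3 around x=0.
Expand to order 5: x^2 - x + e^(x) + 3 = x^5/120 + x^4/24 + x^3/6 + 3·x^2/2 + 4 + O(x^6).
The coefficient of x^5 is 1/120.

Final answer: 1/120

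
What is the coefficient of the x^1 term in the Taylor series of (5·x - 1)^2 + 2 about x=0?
Expand to order 1: (5·x - 1)^2 + 2 = 3 - 10·x + O(x^2).
The coefficient of x^1 is -10.

Final answer: -10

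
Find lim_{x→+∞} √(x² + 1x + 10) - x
This is an ∞ − ∞ indeterminate form.
Multiply and divide by the conjugate √(x²+1x + 10) + x; the x² terms cancel, leaving (1x + 10)/(√(x²+1x + 10)+x) → 1/2.
Limit = 1/2.

Final answer: 1/2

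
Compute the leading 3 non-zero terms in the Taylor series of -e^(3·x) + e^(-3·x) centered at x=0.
-81·x^5/20 - 9·x^3 - 6·x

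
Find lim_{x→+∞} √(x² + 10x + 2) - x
This is an ∞ − ∞ indeterminate form.
Multiply and divide by the conjugate √(x²+10x + 2) + x; the x² terms cancel, leaving (10x + 2)/(√(x²+10x + 2)+x) → 10/2 = 5.
Limit = 5.

Final answer: 5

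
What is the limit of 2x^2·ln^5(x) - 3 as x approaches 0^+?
The product is a 0·∞ indeterminate form at x → 0⁺.
Rewrite the product as 2·ln^5(x) / x^(-2) and apply L'Hôpital, or use the standard hierarchy x^(-2) ≫ |ln x|^5 as x → 0⁺.
The indeterminate product → 0, so the limit = -3.

Final answer: -3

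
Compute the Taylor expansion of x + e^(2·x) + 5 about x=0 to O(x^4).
4·x^3/3 + 2·x^2 + 3·x + 6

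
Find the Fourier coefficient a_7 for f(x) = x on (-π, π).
a_7 = (1/π) ∫_{-π}^{π} f(x)·cos(7x) dx.
Evaluate the integral (use parity and integration by parts as needed): a_7 = 0.

Final answer: 0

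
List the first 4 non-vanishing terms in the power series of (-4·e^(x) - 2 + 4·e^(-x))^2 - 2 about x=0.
16·x^3/3 + 64·x^2 + 32·x + 2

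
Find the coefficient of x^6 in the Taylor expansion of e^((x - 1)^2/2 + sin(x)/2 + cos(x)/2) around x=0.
Expand to order 6: e^((x - 1)^2/2 + sin(x)/2 + cos(x)/2) = 1283·e·x^6/46080 - 15·e·x^5/256 + 49·e·x^4/384 - 11·e·x^3/48 + 3·e·x^2/8 - e·x/2 + e + O(x^7).
The coefficient of x^6 is 1283·e/46080.

Final answer: 1283·e/46080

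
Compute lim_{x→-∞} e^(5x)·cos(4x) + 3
Evaluate the dominant behaviour as x → -∞; each term tends to a finite value or vanishes.
Limit = 3.

Final answer: 3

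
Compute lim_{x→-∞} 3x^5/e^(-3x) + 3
The quotient is an ∞/∞ indeterminate form as x → -∞.
Compare growth rates of the dominant terms (exponentials ≫ polynomials ≫ logarithms), or apply L'Hôpital's rule; the quotient → 0.
Adding the constant: 0 + 3 = 3. Limit = 3.

Final answer: 3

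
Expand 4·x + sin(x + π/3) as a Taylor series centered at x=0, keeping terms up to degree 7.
-x^7/10080 - √(3)·x^6/1440 + x^5/240 + √(3)·x^4/48 - x^3/12 - √(3)·x^2/4 + 9·x/2 + √(3)/2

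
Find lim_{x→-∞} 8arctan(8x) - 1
Evaluate the dominant behaviour as x → -∞; each term tends to a finite value or vanishes.
Limit = -4·π - 1.

Final answer: -4·π - 1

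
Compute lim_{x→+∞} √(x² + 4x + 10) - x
This is an ∞ − ∞ indeterminate form.
Multiply and divide by the conjugate √(x²+4x + 10) + x; the x² terms cancel, leaving (4x + 10)/(√(x²+4x + 10)+x) → 4/2 = 2.
Limit = 2.

Final answer: 2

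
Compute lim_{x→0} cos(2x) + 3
Direct substitution at x = 0 gives 4.

Final answer: 4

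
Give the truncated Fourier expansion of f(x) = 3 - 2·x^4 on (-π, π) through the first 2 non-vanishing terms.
(-96 + 16·π^2)·cos(x) - 2·π^4/5 + 3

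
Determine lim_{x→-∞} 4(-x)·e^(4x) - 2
The product is a 0·∞ indeterminate form at x → -∞.
Rewrite the product as 4(-x) / e^(-4x) (an ∞/∞ form) and apply L'Hôpital, or use the standard hierarchy e^(4|x|) ≫ |(-x)| as x → -∞.
The indeterminate product → 0, so the limit = -2.

Final answer: -2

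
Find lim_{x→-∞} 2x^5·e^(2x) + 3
The product is a 0·∞ indeterminate form at x → -∞.
Rewrite the product as 2x^5 / e^(-2x) (an ∞/∞ form) and apply L'Hôpital, or use the standard hierarchy e^(2|x|) ≫ |x^5| as x → -∞.
The indeterminate product → 0, so the limit = 3.

Final answer: 3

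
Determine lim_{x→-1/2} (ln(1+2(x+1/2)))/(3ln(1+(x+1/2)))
Both numerator and denominator → 0 as x → -1/2; this is a 0/0 indeterminate form.
Expand each to leading order near x = -1/2: numerator ~ 2·(x + 1/2), denominator ~ 3·(x + 1/2).
The limit of the ratio is 2/3.

Final answer: 2/3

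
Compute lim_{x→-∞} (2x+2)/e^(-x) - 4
The quotient is an ∞/∞ indeterminate form as x → -∞.
Compare growth rates of the dominant terms (exponentials ≫ polynomials ≫ logarithms), or apply L'Hôpital's rule; the quotient → 0.
Adding the constant: 0 - 4 = -4. Limit = -4.

Final answer: -4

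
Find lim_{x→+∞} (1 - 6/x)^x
As x → +∞: this is the defining limit (1 - 6/x)^x → e^(-6).
Limit = e^(-6).

Final answer: e^(-6)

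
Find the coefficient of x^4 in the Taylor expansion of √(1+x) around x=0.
Expand to order 4: √(1+x) = -5·x^4/128 + x^3/16 - x^2/8 + x/2 + 1 + O(x^5).
The coefficient of x^4 is -5/128.

Final answer: -5/128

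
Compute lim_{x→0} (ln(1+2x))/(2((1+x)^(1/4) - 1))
Both numerator and denominator → 0 as x → 0; this is a 0/0 indeterminate form.
Expand each to leading order near x = 0: numerator ~ 2·x, denominator ~ x/2.
The limit of the ratio is 4.

Final answer: 4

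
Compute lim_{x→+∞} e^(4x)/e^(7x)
This is an ∞/∞ indeterminate form as x → +∞.
Rewrite e^(4x)/e^(7x) = e^((4−7)x) = e^(-3x); the exponent coefficient is -3 < 0 so e^(-3x) → 0.
Limit = 0.

Final answer: 0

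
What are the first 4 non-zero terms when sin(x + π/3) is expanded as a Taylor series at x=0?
-x^3/12 - √(3)·x^2/4 + x/2 + √(3)/2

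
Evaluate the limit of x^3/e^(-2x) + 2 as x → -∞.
The quotient is an ∞/∞ indeterminate form as x → -∞.
Compare growth rates of the dominant terms (exponentials ≫ polynomials ≫ logarithms), or apply L'Hôpital's rule; the quotient → 0.
Adding the constant: 0 + 2 = 2. Limit = 2.

Final answer: 2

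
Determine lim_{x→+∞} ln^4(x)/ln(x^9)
This is an ∞/∞ indeterminate form as x → +∞.
Write ln(x^9) = 9·ln(x), reducing the quotient to ln^3(x)/9 → ∞.
Limit = ∞.

Final answer: ∞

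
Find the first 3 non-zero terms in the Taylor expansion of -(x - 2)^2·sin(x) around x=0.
-x^3/3 + 4·x^2 - 4·x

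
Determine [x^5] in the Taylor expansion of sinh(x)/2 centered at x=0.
Expand to order 5: sinh(x)/2 = x^5/240 + x^3/12 + x/2 + O(x^6).
The coefficient of x^5 is 1/240.

Final answer: 1/240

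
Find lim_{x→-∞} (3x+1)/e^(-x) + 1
The quotient is an ∞/∞ indeterminate form as x → -∞.
Compare growth rates of the dominant terms (exponentials ≫ polynomials ≫ logarithms), or apply L'Hôpital's rule; the quotient → 0.
Adding the constant: 0 + 1 = 1. Limit = 1.

Final answer: 1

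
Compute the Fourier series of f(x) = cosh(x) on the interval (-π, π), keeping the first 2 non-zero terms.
-cos(x)·sinh(π)/π + sinh(π)/π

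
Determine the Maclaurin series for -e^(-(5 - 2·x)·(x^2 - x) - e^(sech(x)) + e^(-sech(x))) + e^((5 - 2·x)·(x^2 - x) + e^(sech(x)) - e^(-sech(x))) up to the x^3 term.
x^3·(-347·e^(e - e^(-1))/6 - 5·e^(-e + e^(-1) + 1)/2 - 5·e^(-e - 1 + e^(-1))/2 + 73·e^(-e + e^(-1))/6 + 5·e^(-1 - e^(-1) + e)/2 + 5·e^(-e^(-1) + 1 + e)/2) + x^2·(-e^(-e^(-1) + 1 + e)/2 - e^(-1 - e^(-1) + e)/2 - 11·e^(-e + e^(-1))/2 - e^(-e + e^(-1) + 1)/2 - e^(-e - 1 + e^(-1))/2 + 39·e^(e - e^(-1))/2) + x·(-5·e^(e - e^(-1)) - 5·e^(-e + e^(-1))) - e^(-e + e^(-1)) + e^(e - e^(-1))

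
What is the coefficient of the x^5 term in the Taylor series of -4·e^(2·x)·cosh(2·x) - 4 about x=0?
Expand to order 5: -4·e^(2·x)·cosh(2·x) - 4 = -256·x^5/15 - 64·x^4/3 - 64·x^3/3 - 16·x^2 - 8·x - 8 + O(x^6).
The coefficient of x^5 is -256/15.

Final answer: -256/15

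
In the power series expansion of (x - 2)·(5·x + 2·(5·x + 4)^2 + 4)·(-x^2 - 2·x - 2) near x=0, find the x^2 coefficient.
Expand to order 2: (x - 2)·(5·x + 2·(5·x + 4)^2 + 4)·(-x^2 - 2·x - 2) = 370·x^2 + 412·x + 144 + O(x^3).
The coefficient of x^2 is 370.

Final answer: 370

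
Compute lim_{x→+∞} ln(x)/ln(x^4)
This is an ∞/∞ indeterminate form as x → +∞.
Write ln(x^4) = 4·ln(x), reducing the quotient to 1/4.
Limit = 1/4.

Final answer: 1/4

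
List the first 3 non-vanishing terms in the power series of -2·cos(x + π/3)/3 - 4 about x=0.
x^2/6 + √(3)·x/3 - 13/3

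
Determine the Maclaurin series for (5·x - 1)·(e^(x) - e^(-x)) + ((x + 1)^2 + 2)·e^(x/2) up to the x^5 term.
13·x^5/1280 + 707·x^4/384 + 23·x^3/48 + 99·x^2/8 + 3·x/2 + 3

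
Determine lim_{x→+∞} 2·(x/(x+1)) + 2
Evaluate the dominant behaviour as x → +∞; each term tends to a finite value or vanishes.
Limit = 4.

Final answer: 4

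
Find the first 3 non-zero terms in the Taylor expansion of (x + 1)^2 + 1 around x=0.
x^2 + 2·x + 2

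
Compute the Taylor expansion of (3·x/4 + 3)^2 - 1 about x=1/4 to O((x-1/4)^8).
2345/256 + 153·(x - 1/4)/32 + 9·(x - 1/4)^2/16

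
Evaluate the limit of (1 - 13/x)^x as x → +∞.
As x → +∞: this is the defining limit (1 - 13/x)^x → e^(-13).
Limit = e^(-13).

Final answer: e^(-13)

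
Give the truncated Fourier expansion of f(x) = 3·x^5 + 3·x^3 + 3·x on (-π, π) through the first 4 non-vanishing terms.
(-114·π^2 + 6·π^4 + 690)·sin(x) + (-3·π^4 - 21 + 12·π^2)·sin(2·x) + (-22·π^2/9 + 98/27 + 2·π^4)·sin(3·x) + (-3·π^4/2 - 105/64 + 3·π^2/8)·sin(4·x)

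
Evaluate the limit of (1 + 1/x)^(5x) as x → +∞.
As x → +∞: write (1 + 1/x)^(5x) = ((1 + 1/x)^x)^5 → (e^1)^5 = e^5.
Limit = e^(5).

Final answer: e^(5)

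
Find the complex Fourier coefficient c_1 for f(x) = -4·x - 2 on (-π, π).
Compute the real Fourier coefficients first: a_1 = 0, b_1 = -8.
Then c_1 = (a_1 − i·b_1)/2 = 4·i.

Final answer: 4·i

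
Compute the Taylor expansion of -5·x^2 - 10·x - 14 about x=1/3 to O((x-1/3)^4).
-161/9 - 40·(x - 1/3)/3 - 5·(x - 1/3)^2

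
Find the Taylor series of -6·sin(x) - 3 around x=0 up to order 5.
-x^5/20 + x^3 - 6·x - 3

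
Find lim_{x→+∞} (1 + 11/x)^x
As x → +∞: this is the defining limit (1 + 11/x)^x → e^11.
Limit = e^(11).

Final answer: e^(11)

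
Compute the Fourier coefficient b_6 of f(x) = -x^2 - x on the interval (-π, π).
b_6 = (1/π) ∫_{-π}^{π} f(x)·sin(6x) dx.
Evaluate the integral (use parity and integration by parts as needed): b_6 = 1/3.

Final answer: 1/3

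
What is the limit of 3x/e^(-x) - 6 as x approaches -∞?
The quotient is an ∞/∞ indeterminate form as x → -∞.
Compare growth rates of the dominant terms (exponentials ≫ polynomials ≫ logarithms), or apply L'Hôpital's rule; the quotient → 0.
Adding the constant: 0 - 6 = -6. Limit = -6.

Final answer: -6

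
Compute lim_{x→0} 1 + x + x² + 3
Direct substitution at x = 0 gives 4.

Final answer: 4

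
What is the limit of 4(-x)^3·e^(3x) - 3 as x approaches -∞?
The product is a 0·∞ indeterminate form at x → -∞.
Rewrite the product as 4(-x)^3 / e^(-3x) (an ∞/∞ form) and apply L'Hôpital, or use the standard hierarchy e^(3|x|) ≫ |(-x)^3| as x → -∞.
The indeterminate product → 0, so the limit = -3.

Final answer: -3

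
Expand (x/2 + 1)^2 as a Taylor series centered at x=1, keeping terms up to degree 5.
9/4 + 3·(x - 1)/2 + (x - 1)^2/4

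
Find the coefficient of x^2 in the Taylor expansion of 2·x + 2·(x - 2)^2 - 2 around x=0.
Expand to order 2: 2·x + 2·(x - 2)^2 - 2 = 2·x^2 - 6·x + 6 + O(x^3).
The coefficient of x^2 is 2.

Final answer: 2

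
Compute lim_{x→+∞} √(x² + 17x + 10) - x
This is an ∞ − ∞ indeterminate form.
Multiply and divide by the conjugate √(x²+17x + 10) + x; the x² terms cancel, leaving (17x + 10)/(√(x²+17x + 10)+x) → 17/2.
Limit = 17/2.

Final answer: 17/2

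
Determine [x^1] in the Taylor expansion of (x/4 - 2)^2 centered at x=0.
Expand to order 1: (x/4 - 2)^2 = 4 - x + O(x^2).
The coefficient of x^1 is -1.

Final answer: -1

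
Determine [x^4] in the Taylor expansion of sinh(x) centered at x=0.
Expand to order 4: sinh(x) = x^3/6 + x + O(x^5).
The coefficient of x^4 is 0.

Final answer: 0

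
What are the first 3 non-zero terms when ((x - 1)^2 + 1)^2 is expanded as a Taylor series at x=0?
8·x^2 - 8·x + 4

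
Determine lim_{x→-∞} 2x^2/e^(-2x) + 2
The quotient is an ∞/∞ indeterminate form as x → -∞.
Compare growth rates of the dominant terms (exponentials ≫ polynomials ≫ logarithms), or apply L'Hôpital's rule; the quotient → 0.
Adding the constant: 0 + 2 = 2. Limit = 2.

Final answer: 2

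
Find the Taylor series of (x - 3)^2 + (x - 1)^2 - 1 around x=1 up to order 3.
3 - 4·(x - 1) + 2·(x - 1)^2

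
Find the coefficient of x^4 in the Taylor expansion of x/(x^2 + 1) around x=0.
Expand to order 4: x/(x^2 + 1) = -x^3 + x + O(x^5).
The coefficient of x^4 is 0.

Final answer: 0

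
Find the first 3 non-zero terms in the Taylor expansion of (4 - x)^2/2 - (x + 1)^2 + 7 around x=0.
-x^2/2 - 6·x + 14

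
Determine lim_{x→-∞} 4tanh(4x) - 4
Evaluate the dominant behaviour as x → -∞; each term tends to a finite value or vanishes.
Limit = -8.

Final answer: -8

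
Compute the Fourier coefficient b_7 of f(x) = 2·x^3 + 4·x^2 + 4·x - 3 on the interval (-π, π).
b_7 = (1/π) ∫_{-π}^{π} f(x)·sin(7x) dx.
Evaluate the integral (use parity and integration by parts as needed): b_7 = 368/343 + 4·π^2/7.

Final answer: 368/343 + 4·π^2/7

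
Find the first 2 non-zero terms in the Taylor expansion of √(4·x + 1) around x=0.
2·x + 1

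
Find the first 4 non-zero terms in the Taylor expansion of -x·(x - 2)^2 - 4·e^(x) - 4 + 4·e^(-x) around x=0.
-7·x^3/3 + 4·x^2 - 12·x - 4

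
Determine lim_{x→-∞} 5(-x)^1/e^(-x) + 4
The quotient is an ∞/∞ indeterminate form as x → -∞.
Compare growth rates of the dominant terms (exponentials ≫ polynomials ≫ logarithms), or apply L'Hôpital's rule; the quotient → 0.
Adding the constant: 0 + 4 = 4. Limit = 4.

Final answer: 4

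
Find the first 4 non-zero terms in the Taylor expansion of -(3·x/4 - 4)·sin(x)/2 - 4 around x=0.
-x^3/3 - 3·x^2/8 + 2·x - 4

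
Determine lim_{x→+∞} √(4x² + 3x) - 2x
As x → +∞: multiply by the conjugate to get (3x)/(√(4x²+3x)+2x); the denominator ~ 4x, so the limit is 3/4.
Limit = 3/4.

Final answer: 3/4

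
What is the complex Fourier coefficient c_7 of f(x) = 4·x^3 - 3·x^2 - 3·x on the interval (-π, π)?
Compute the real Fourier coefficients first: a_7 = 12/49, b_7 = -342/343 + 8·π^2/7.
Then c_7 = (a_7 − i·b_7)/2 = 6/49 - 4·i·π^2/7 + 171·i/343.

Final answer: 6/49 - 4·i·π^2/7 + 171·i/343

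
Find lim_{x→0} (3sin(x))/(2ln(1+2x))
Both numerator and denominator → 0 as x → 0; this is a 0/0 indeterminate form.
Expand each to leading order near x = 0: numerator ~ 3·x, denominator ~ 4·x.
The limit of the ratio is 3/4.

Final answer: 3/4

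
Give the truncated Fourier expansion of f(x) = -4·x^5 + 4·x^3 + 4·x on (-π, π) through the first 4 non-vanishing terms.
(-1000 - 8·π^4 + 168·π^2)·sin(x) + (-24·π^2 + 32 + 4·π^4)·sin(2·x) + (-8·π^4/3 - 248/81 + 232·π^2/27)·sin(3·x) + (-9·π^2/2 - 5/16 + 2·π^4)·sin(4·x)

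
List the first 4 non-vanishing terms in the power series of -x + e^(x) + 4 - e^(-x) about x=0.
x^5/60 + x^3/3 + x + 4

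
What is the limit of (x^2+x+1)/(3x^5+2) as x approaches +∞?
This is an ∞/∞ indeterminate form as x → +∞.
Divide numerator and denominator by x^5 and let the lower-order terms vanish; the numerator's degree 2 is below the denominator's degree 5, so the quotient → 0.
Limit = 0.

Final answer: 0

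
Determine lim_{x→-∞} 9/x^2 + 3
Evaluate the dominant behaviour as x → -∞; each term tends to a finite value or vanishes.
Limit = 3.

Final answer: 3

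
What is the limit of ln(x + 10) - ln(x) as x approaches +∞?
This is an ∞ − ∞ indeterminate form.
Combine the logarithms: ln(x+10) − ln(x) = ln((x+10)/(x)) = ln(1 + 10/(x)) → ln(1) = 0.
Limit = 0.

Final answer: 0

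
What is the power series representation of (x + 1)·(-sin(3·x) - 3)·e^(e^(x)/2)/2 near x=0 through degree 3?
x^3·e^(1/2)/32 - 57·x^2·e^(1/2)/16 - 15·x·e^(1/2)/4 - 3·e^(1/2)/2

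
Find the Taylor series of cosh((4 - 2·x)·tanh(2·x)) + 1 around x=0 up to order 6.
-5312·x^6/45 - 256·x^5 + 280·x^4/3 - 32·x^3 + 32·x^2 + 2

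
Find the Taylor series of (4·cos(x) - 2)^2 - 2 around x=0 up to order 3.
2 - 8·x^2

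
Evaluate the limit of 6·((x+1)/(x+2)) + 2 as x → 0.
Direct substitution at x = 0 gives 5.

Final answer: 5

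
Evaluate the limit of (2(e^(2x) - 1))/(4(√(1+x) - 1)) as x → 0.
Both numerator and denominator → 0 as x → 0; this is a 0/0 indeterminate form.
Expand each to leading order near x = 0: numerator ~ 4·x, denominator ~ 2·x.
The limit of the ratio is 2.

Final answer: 2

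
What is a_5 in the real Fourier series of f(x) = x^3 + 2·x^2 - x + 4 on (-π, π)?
a_5 = (1/π) ∫_{-π}^{π} f(x)·cos(5x) dx.
Evaluate the integral (use parity and integration by parts as needed): a_5 = -8/25.

Final answer: -8/25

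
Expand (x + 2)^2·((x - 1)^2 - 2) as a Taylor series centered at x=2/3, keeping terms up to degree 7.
-1088/81 - 400·(x - 2/3)/27 + 5·(x - 2/3)^2/3 + 14·(x - 2/3)^3/3 + (x - 2/3)^4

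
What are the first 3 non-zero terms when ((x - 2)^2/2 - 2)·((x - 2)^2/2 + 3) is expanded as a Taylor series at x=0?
-2·x^3 + 13·x^2/2 - 10·x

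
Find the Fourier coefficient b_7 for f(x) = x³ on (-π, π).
b_7 = (1/π) ∫_{-π}^{π} f(x)·sin(7x) dx.
Evaluate the integral (use parity and integration by parts as needed): b_7 = -12/343 + 2·π^2/7.

Final answer: -12/343 + 2·π^2/7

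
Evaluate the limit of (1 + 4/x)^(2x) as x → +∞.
As x → +∞: write (1 + 4/x)^(2x) = ((1 + 4/x)^x)^2 → (e^4)^2 = e^8.
Limit = e^(8).

Final answer: e^(8)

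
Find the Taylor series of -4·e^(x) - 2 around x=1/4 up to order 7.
-4·e^(1/4) - 2 - 4·e^(1/4)·(x - 1/4) - 2·e^(1/4)·(x - 1/4)^2 - 2·e^(1/4)·(x - 1/4)^3/3 - e^(1/4)·(x - 1/4)^4/6 - e^(1/4)·(x - 1/4)^5/30 - e^(1/4)·(x - 1/4)^6/180 - e^(1/4)·(x - 1/4)^7/1260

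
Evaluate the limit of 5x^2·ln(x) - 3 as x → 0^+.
The product is a 0·∞ indeterminate form at x → 0⁺.
Rewrite the product as 5·ln(x) / x^(-2) and apply L'Hôpital, or use the standard hierarchy x^(-2) ≫ |ln x| as x → 0⁺.
The indeterminate product → 0, so the limit = -3.

Final answer: -3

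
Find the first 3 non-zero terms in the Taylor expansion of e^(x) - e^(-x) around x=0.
x^5/60 + x^3/3 + 2·x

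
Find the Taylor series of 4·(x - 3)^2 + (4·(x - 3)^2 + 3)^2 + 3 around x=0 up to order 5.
16·x^4 - 192·x^3 + 892·x^2 - 1896·x + 1560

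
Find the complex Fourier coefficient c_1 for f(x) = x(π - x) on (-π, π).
Compute the real Fourier coefficients first: a_1 = 4, b_1 = 2·π.
Then c_1 = (a_1 − i·b_1)/2 = 2 - i·π.

Final answer: 2 - i·π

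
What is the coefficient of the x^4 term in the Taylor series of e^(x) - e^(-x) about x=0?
Expand to order 4: e^(x) - e^(-x) = x^3/3 + 2·x + O(x^5).
The coefficient of x^4 is 0.

Final answer: 0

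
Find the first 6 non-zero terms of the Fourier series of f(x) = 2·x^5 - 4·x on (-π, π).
(-80·π^2 + 4·π^4 + 472)·sin(x) + (-2·π^4 - 11 + 10·π^2)·sin(2·x) + (-80·π^2/27 - 56/81 + 4·π^4/3)·sin(3·x) + (-π^4 + 49/32 + 5·π^2/4)·sin(4·x) + (-16·π^2/25 - 904/625 + 4·π^4/5)·sin(5·x) + (-2·π^4/3 + 103/81 + 10·π^2/27)·sin(6·x)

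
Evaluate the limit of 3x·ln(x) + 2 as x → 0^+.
The product is a 0·∞ indeterminate form at x → 0⁺.
Rewrite the product as 3·ln(x) / x^(-1) and apply L'Hôpital, or use the standard hierarchy x^(-1) ≫ |ln x| as x → 0⁺.
The indeterminate product → 0, so the limit = 2.

Final answer: 2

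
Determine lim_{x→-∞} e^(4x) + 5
Evaluate the dominant behaviour as x → -∞; each term tends to a finite value or vanishes.
Limit = 5.

Final answer: 5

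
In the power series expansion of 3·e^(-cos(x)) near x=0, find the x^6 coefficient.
Expand to order 6: 3·e^(-cos(x)) = x^6·e^(-1)/240 + x^4·e^(-1)/4 + 3·x^2·e^(-1)/2 + 3·e^(-1) + O(x^7).
The coefficient of x^6 is e^(-1)/240.

Final answer: e^(-1)/240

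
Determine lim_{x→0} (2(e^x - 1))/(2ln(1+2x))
Both numerator and denominator → 0 as x → 0; this is a 0/0 indeterminate form.
Expand each to leading order near x = 0: numerator ~ 2·x, denominator ~ 4·x.
The limit of the ratio is 1/2.

Final answer: 1/2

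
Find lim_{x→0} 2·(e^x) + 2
Direct substitution at x = 0 gives 4.

Final answer: 4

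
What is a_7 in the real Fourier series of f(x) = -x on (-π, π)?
a_7 = (1/π) ∫_{-π}^{π} f(x)·cos(7x) dx.
Evaluate the integral (use parity and integration by parts as needed): a_7 = 0.

Final answer: 0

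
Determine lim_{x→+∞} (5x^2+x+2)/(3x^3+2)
This is an ∞/∞ indeterminate form as x → +∞.
Divide numerator and denominator by x^3 and let the lower-order terms vanish; the numerator's degree 2 is below the denominator's degree 3, so the quotient → 0.
Limit = 0.

Final answer: 0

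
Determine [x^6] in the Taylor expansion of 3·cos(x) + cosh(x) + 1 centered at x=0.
Expand to order 6: 3·cos(x) + cosh(x) + 1 = -x^6/360 + x^4/6 - x^2 + 5 + O(x^7).
The coefficient of x^6 is -1/360.

Final answer: -1/360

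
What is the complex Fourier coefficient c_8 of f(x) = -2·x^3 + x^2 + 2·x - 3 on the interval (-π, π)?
Compute the real Fourier coefficients first: a_8 = 1/16, b_8 = -35/64 + π^2/2.
Then c_8 = (a_8 − i·b_8)/2 = 1/32 - i·π^2/4 + 35·i/128.

Final answer: 1/32 - i·π^2/4 + 35·i/128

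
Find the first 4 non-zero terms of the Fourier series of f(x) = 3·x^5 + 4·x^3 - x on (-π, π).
(-112·π^2 + 6·π^4 + 670)·sin(x) + (-3·π^4 - 31/2 + 11·π^2)·sin(2·x) + (-16·π^2/9 + 14/27 + 2·π^4)·sin(3·x) + (-3·π^4/2 - π^2/8 + 35/64)·sin(4·x)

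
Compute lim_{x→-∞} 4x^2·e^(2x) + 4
The product is a 0·∞ indeterminate form at x → -∞.
Rewrite the product as 4x^2 / e^(-2x) (an ∞/∞ form) and apply L'Hôpital, or use the standard hierarchy e^(2|x|) ≫ |x^2| as x → -∞.
The indeterminate product → 0, so the limit = 4.

Final answer: 4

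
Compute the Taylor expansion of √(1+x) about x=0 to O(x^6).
7·x^5/256 - 5·x^4/128 + x^3/16 - x^2/8 + x/2 + 1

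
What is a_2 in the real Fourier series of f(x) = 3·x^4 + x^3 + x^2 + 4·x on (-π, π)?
a_2 = (1/π) ∫_{-π}^{π} f(x)·cos(2x) dx.
Evaluate the integral (use parity and integration by parts as needed): a_2 = -8 + 6·π^2.

Final answer: -8 + 6·π^2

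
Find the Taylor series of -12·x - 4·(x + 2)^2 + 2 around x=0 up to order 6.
-4·x^2 - 28·x - 14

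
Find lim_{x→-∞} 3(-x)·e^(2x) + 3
The product is a 0·∞ indeterminate form at x → -∞.
Rewrite the product as 3(-x) / e^(-2x) (an ∞/∞ form) and apply L'Hôpital, or use the standard hierarchy e^(2|x|) ≫ |(-x)| as x → -∞.
The indeterminate product → 0, so the limit = 3.

Final answer: 3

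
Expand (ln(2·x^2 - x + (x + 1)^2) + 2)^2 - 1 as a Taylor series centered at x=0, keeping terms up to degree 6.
737·x^6/180 + 239·x^5/30 - 73·x^4/12 - 17·x^3/3 + 11·x^2 + 4·x + 3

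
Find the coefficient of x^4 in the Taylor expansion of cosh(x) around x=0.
Expand to order 4: cosh(x) = x^4/24 + x^2/2 + 1 + O(x^5).
The coefficient of x^4 is 1/24.

Final answer: 1/24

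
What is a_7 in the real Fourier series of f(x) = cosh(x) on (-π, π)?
a_7 = (1/π) ∫_{-π}^{π} f(x)·cos(7x) dx.
Evaluate the integral (use parity and integration by parts as needed): a_7 = -sinh(π)/(25·π).

Final answer: -sinh(π)/(25·π)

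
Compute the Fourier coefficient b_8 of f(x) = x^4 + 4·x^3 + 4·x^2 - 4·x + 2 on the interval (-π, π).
b_8 = (1/π) ∫_{-π}^{π} f(x)·sin(8x) dx.
Evaluate the integral (use parity and integration by parts as needed): b_8 = 35/32 - π^2.

Final answer: 35/32 - π^2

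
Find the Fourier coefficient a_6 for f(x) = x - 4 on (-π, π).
a_6 = (1/π) ∫_{-π}^{π} f(x)·cos(6x) dx.
Evaluate the integral (use parity and integration by parts as needed): a_6 = 0.

Final answer: 0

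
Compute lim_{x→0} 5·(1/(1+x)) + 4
Direct substitution at x = 0 gives 9.

Final answer: 9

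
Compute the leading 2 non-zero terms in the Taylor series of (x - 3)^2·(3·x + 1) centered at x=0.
21·x + 9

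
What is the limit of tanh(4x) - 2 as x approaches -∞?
Evaluate the dominant behaviour as x → -∞; each term tends to a finite value or vanishes.
Limit = -3.

Final answer: -3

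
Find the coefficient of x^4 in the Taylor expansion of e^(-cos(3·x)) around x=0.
Expand to order 4: e^(-cos(3·x)) = 27·x^4·e^(-1)/4 + 9·x^2·e^(-1)/2 + e^(-1) + O(x^5).
The coefficient of x^4 is 27·e^(-1)/4.

Final answer: 27·e^(-1)/4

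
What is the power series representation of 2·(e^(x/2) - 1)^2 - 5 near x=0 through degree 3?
x^3/4 + x^2/2 - 5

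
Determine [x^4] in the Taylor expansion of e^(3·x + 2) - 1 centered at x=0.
Expand to order 4: e^(3·x + 2) - 1 = 27·x^4·e^(2)/8 + 9·x^3·e^(2)/2 + 9·x^2·e^(2)/2 + 3·x·e^(2) - 1 + e^(2) + O(x^5).
The coefficient of x^4 is 27·e^(2)/8.

Final answer: 27·e^(2)/8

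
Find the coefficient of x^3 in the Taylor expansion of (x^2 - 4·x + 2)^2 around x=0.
Expand to order 3: (x^2 - 4·x + 2)^2 = -8·x^3 + 20·x^2 - 16·x + 4 + O(x^4).
The coefficient of x^3 is -8.

Final answer: -8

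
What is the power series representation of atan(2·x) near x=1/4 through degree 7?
atan(1/2) + 8·(x - 1/4)/5 - 32·(x - 1/4)^2/25 - 128·(x - 1/4)^3/375 + 1536·(x - 1/4)^4/625 - 38912·(x - 1/4)^5/15625 - 90112·(x - 1/4)^6/46875 + 4554752·(x - 1/4)^7/546875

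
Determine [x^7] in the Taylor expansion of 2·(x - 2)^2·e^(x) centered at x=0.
Expand to order 7: 2·(x - 2)^2·e^(x) = x^7/140 + x^6/36 + x^5/15 - 2·x^3/3 - 2·x^2 + 8 + O(x^8).
The coefficient of x^7 is 1/140.

Final answer: 1/140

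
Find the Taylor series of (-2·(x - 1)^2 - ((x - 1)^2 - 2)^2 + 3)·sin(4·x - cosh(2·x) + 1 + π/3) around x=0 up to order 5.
x^5·(46/3 - 32·√(3)) + x^4·(12 + 31·√(3)/2) + x^3·(-8 + 2·√(3)) - 2·√(3)·x^2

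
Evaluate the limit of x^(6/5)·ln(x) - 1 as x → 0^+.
The product is a 0·∞ indeterminate form at x → 0⁺.
Rewrite the product as ln(x) / x^(-6/5) and apply L'Hôpital, or use the standard hierarchy x^(-6/5) ≫ |ln x| as x → 0⁺.
The indeterminate product → 0, so the limit = -1.

Final answer: -1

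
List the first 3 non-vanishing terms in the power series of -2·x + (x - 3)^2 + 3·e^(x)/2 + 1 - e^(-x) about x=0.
5·x^2/4 - 11·x/2 + 21/2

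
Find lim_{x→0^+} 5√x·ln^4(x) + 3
The product is a 0·∞ indeterminate form at x → 0⁺.
Rewrite the product as 5·ln^4(x) / x^(-1/2) and apply L'Hôpital, or use the standard hierarchy x^(-1/2) ≫ |ln x|^4 as x → 0⁺.
The indeterminate product → 0, so the limit = 3.

Final answer: 3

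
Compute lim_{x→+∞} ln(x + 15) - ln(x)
This is an ∞ − ∞ indeterminate form.
Combine the logarithms: ln(x+15) − ln(x) = ln((x+15)/(x)) = ln(1 + 15/(x)) → ln(1) = 0.
Limit = 0.

Final answer: 0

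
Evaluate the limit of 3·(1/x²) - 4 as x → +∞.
Evaluate the dominant behaviour as x → +∞; each term tends to a finite value or vanishes.
Limit = -4.

Final answer: -4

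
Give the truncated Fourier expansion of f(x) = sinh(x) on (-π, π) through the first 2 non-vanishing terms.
sin(x)·sinh(π)/π - 4·sin(2·x)·sinh(π)/(5·π)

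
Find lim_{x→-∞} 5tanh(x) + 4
Evaluate the dominant behaviour as x → -∞; each term tends to a finite value or vanishes.
Limit = -1.

Final answer: -1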